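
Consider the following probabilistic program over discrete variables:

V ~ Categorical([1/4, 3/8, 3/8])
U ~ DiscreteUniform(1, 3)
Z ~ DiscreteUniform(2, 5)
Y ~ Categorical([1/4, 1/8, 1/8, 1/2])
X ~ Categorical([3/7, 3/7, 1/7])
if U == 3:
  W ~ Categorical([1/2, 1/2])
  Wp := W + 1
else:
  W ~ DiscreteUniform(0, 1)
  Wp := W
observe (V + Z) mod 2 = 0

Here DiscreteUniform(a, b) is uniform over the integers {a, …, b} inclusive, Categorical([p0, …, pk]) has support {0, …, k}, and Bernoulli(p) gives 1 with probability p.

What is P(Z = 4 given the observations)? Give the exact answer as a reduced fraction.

Enumerate traces; 432 have nonzero weight after conditioning:
  (V=0, U=1, Z=2, Y=0, X=0, W=0) weight 1/896
  (V=0, U=1, Z=2, Y=0, X=0, W=1) weight 1/896
  (V=0, U=1, Z=2, Y=0, X=1, W=0) weight 1/896
  (V=0, U=1, Z=2, Y=0, X=1, W=1) weight 1/896
  (V=0, U=1, Z=2, Y=0, X=2, W=0) weight 1/2688
  (V=0, U=1, Z=2, Y=0, X=2, W=1) weight 1/2688
  (V=0, U=1, Z=2, Y=1, X=0, W=0) weight 1/1792
  (V=0, U=1, Z=2, Y=1, X=0, W=1) weight 1/1792
  (V=0, U=1, Z=4, Y=0, X=0, W=0) weight 1/896
  (V=1, U=1, Z=3, Y=0, X=0, W=0) weight 3/1792
  … 422 more
Group by Z:
  weight(Z=2) = 5/32
  weight(Z=3) = 3/32
  weight(Z=4) = 5/32
  weight(Z=5) = 3/32
Total weight = 5/32 + 3/32 + 5/32 + 3/32 = 1/2
P(Z=2 | obs) = 5/32 / 1/2 = 5/16
P(Z=3 | obs) = 3/32 / 1/2 = 3/16
P(Z=4 | obs) = 5/32 / 1/2 = 5/16
P(Z=5 | obs) = 3/32 / 1/2 = 3/16

P(Z = 4 | obs) = 5/16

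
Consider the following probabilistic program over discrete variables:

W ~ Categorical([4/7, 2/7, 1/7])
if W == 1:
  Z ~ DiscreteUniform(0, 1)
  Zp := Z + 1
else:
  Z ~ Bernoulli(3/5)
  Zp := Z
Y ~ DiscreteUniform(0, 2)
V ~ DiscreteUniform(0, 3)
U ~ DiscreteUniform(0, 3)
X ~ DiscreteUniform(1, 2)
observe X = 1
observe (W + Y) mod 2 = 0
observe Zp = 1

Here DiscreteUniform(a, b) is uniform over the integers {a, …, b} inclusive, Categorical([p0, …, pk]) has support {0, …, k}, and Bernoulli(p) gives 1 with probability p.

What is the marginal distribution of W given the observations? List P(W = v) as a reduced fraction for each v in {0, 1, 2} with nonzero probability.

Enumerate traces; 80 have nonzero weight after conditioning:
  (W=0, Z=1, Y=0, V=0, U=0, X=1) weight 1/280
  (W=0, Z=1, Y=0, V=0, U=1, X=1) weight 1/280
  (W=0, Z=1, Y=0, V=0, U=2, X=1) weight 1/280
  (W=0, Z=1, Y=0, V=0, U=3, X=1) weight 1/280
  (W=0, Z=1, Y=0, V=1, U=0, X=1) weight 1/280
  (W=0, Z=1, Y=0, V=1, U=1, X=1) weight 1/280
  (W=0, Z=1, Y=0, V=1, U=2, X=1) weight 1/280
  (W=0, Z=1, Y=0, V=1, U=3, X=1) weight 1/280
  (W=1, Z=0, Y=1, V=0, U=0, X=1) weight 1/672
  (W=2, Z=1, Y=0, V=0, U=0, X=1) weight 1/1120
  … 70 more
Group by W:
  weight(W=0) = 4/35
  weight(W=1) = 1/42
  weight(W=2) = 1/35
Total weight = 4/35 + 1/42 + 1/35 = 1/6
P(W=0 | obs) = 4/35 / 1/6 = 24/35
P(W=1 | obs) = 1/42 / 1/6 = 1/7
P(W=2 | obs) = 1/35 / 1/6 = 6/35

P(W=0) = 24/35, P(W=1) = 1/7, P(W=2) = 6/35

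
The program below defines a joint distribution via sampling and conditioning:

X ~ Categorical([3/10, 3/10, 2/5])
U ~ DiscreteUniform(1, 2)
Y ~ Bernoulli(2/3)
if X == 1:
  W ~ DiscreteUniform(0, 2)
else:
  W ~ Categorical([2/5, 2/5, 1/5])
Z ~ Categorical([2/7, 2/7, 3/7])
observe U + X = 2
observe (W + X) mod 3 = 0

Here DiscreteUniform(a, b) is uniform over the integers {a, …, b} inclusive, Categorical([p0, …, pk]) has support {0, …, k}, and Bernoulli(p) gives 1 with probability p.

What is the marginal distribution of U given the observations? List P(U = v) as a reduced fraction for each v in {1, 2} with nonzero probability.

Enumerate traces; 12 have nonzero weight after conditioning:
  (X=0, U=2, Y=0, W=0, Z=0) weight 1/175
  (X=0, U=2, Y=0, W=0, Z=1) weight 1/175
  (X=0, U=2, Y=0, W=0, Z=2) weight 3/350
  (X=0, U=2, Y=1, W=0, Z=0) weight 2/175
  (X=0, U=2, Y=1, W=0, Z=1) weight 2/175
  (X=0, U=2, Y=1, W=0, Z=2) weight 3/175
  (X=1, U=1, Y=0, W=2, Z=0) weight 1/210
  (X=1, U=1, Y=0, W=2, Z=1) weight 1/210
  … 4 more
Group by U:
  weight(U=1) = 1/20
  weight(U=2) = 3/50
Total weight = 1/20 + 3/50 = 11/100
P(U=1 | obs) = 1/20 / 11/100 = 5/11
P(U=2 | obs) = 3/50 / 11/100 = 6/11

P(U=1) = 5/11, P(U=2) = 6/11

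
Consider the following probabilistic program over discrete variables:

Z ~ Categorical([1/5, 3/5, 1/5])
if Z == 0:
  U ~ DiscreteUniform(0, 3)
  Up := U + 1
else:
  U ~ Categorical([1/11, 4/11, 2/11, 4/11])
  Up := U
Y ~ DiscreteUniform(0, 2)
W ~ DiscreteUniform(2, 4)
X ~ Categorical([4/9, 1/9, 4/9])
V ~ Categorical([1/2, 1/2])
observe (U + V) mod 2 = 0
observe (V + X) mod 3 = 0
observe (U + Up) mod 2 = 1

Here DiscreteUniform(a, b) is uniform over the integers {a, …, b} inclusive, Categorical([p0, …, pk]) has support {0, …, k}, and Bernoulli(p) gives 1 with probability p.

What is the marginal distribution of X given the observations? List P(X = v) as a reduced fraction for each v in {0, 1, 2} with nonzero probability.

Enumerate traces; 36 have nonzero weight after conditioning:
  (Z=0, U=0, Y=0, W=2, X=0, V=0) weight 1/810
  (Z=0, U=0, Y=0, W=3, X=0, V=0) weight 1/810
  (Z=0, U=0, Y=0, W=4, X=0, V=0) weight 1/810
  (Z=0, U=0, Y=1, W=2, X=0, V=0) weight 1/810
  (Z=0, U=0, Y=1, W=3, X=0, V=0) weight 1/810
  (Z=0, U=0, Y=1, W=4, X=0, V=0) weight 1/810
  (Z=0, U=0, Y=2, W=2, X=0, V=0) weight 1/810
  (Z=0, U=0, Y=2, W=3, X=0, V=0) weight 1/810
  (Z=0, U=1, Y=0, W=2, X=2, V=1) weight 1/810
  … 27 more
Group by X:
  weight(X=0) = 1/45
  weight(X=2) = 1/45
Total weight = 1/45 + 1/45 = 2/45
P(X=0 | obs) = 1/45 / 2/45 = 1/2
P(X=2 | obs) = 1/45 / 2/45 = 1/2

P(X=0) = 1/2, P(X=2) = 1/2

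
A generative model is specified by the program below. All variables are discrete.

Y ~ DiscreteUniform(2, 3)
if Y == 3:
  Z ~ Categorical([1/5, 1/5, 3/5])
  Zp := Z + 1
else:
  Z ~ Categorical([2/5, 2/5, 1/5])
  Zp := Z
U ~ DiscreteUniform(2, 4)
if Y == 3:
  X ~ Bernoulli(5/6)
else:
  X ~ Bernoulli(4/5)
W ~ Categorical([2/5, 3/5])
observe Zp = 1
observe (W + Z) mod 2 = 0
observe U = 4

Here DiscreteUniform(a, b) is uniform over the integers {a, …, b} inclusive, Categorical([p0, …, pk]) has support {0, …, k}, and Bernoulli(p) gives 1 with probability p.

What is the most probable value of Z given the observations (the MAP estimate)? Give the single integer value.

Enumerate traces; 4 have nonzero weight after conditioning:
  (Y=2, Z=1, U=4, X=0, W=1) weight 1/125
  (Y=2, Z=1, U=4, X=1, W=1) weight 4/125
  (Y=3, Z=0, U=4, X=0, W=0) weight 1/450
  (Y=3, Z=0, U=4, X=1, W=0) weight 1/90
Group by Z:
  weight(Z=0) = 1/75
  weight(Z=1) = 1/25
Total weight = 1/75 + 1/25 = 4/75
P(Z=0 | obs) = 1/75 / 4/75 = 1/4
P(Z=1 | obs) = 1/25 / 4/75 = 3/4
argmax = 1

argmax_v P(Z = v | obs) = 1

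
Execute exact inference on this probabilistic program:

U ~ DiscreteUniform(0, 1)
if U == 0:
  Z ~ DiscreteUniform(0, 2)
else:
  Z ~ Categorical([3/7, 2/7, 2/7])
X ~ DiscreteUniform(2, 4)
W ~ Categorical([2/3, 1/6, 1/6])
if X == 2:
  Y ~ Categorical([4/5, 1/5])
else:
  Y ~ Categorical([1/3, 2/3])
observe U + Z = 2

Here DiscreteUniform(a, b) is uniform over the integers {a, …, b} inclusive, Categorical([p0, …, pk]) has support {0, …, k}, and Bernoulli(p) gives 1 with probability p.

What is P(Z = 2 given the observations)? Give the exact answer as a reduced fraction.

Enumerate traces; 36 have nonzero weight after conditioning:
  (U=0, Z=2, X=2, W=0, Y=0) weight 4/135
  (U=0, Z=2, X=2, W=0, Y=1) weight 1/135
  (U=0, Z=2, X=2, W=1, Y=0) weight 1/135
  (U=0, Z=2, X=2, W=1, Y=1) weight 1/540
  (U=0, Z=2, X=2, W=2, Y=0) weight 1/135
  (U=0, Z=2, X=2, W=2, Y=1) weight 1/540
  (U=0, Z=2, X=3, W=0, Y=0) weight 1/81
  (U=0, Z=2, X=3, W=0, Y=1) weight 2/81
  (U=1, Z=1, X=2, W=0, Y=0) weight 8/315
  … 27 more
Group by Z:
  weight(Z=1) = 1/7
  weight(Z=2) = 1/6
Total weight = 1/7 + 1/6 = 13/42
P(Z=1 | obs) = 1/7 / 13/42 = 6/13
P(Z=2 | obs) = 1/6 / 13/42 = 7/13

P(Z = 2 | obs) = 7/13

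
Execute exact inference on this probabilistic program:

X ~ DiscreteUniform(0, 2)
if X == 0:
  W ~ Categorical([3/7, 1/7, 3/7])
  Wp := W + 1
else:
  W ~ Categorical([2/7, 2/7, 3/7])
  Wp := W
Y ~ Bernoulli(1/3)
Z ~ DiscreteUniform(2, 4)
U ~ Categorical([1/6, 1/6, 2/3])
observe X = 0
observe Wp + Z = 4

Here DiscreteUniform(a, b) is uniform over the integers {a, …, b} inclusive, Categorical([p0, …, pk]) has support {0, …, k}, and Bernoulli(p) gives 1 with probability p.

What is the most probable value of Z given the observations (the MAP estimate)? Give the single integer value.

argmax_v P(Z = v | obs) = 3

Enumerate traces; 12 have nonzero weight after conditioning:
  (X=0, W=0, Y=0, Z=3, U=0) weight 1/189
  (X=0, W=0, Y=0, Z=3, U=1) weight 1/189
  (X=0, W=0, Y=0, Z=3, U=2) weight 4/189
  (X=0, W=0, Y=1, Z=3, U=0) weight 1/378
  (X=0, W=0, Y=1, Z=3, U=1) weight 1/378
  (X=0, W=0, Y=1, Z=3, U=2) weight 2/189
  (X=0, W=1, Y=0, Z=2, U=0) weight 1/567
  (X=0, W=1, Y=0, Z=2, U=1) weight 1/567
  … 4 more
Group by Z:
  weight(Z=2) = 1/63
  weight(Z=3) = 1/21
Total weight = 1/63 + 1/21 = 4/63
P(Z=2 | obs) = 1/63 / 4/63 = 1/4
P(Z=3 | obs) = 1/21 / 4/63 = 3/4
argmax = 3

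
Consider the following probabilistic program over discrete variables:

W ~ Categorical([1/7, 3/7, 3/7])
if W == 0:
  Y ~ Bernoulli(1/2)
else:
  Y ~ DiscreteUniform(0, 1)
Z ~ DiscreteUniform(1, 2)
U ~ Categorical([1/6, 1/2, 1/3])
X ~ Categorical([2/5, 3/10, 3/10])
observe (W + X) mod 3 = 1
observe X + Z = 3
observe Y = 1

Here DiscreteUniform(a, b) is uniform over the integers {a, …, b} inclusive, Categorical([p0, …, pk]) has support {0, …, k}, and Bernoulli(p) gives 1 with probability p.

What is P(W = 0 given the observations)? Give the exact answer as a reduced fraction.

P(W = 0 | obs) = 1/4

Enumerate traces; 6 have nonzero weight after conditioning:
  (W=0, Y=1, Z=2, U=0, X=1) weight 1/560
  (W=0, Y=1, Z=2, U=1, X=1) weight 3/560
  (W=0, Y=1, Z=2, U=2, X=1) weight 1/280
  (W=2, Y=1, Z=1, U=0, X=2) weight 3/560
  (W=2, Y=1, Z=1, U=1, X=2) weight 9/560
  (W=2, Y=1, Z=1, U=2, X=2) weight 3/280
Group by W:
  weight(W=0) = 3/280
  weight(W=2) = 9/280
Total weight = 3/280 + 9/280 = 3/70
P(W=0 | obs) = 3/280 / 3/70 = 1/4
P(W=2 | obs) = 9/280 / 3/70 = 3/4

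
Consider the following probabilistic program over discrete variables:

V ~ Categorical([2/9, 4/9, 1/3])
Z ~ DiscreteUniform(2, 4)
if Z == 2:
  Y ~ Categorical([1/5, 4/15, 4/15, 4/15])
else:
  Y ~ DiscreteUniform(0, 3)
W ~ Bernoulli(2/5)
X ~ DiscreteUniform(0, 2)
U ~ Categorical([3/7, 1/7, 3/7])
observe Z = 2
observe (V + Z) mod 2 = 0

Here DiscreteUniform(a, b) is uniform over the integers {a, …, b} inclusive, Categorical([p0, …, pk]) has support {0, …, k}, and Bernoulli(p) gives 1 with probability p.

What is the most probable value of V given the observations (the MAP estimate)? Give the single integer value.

argmax_v P(V = v | obs) = 2

Enumerate traces; 144 have nonzero weight after conditioning:
  (V=0, Z=2, Y=0, W=0, X=0, U=0) weight 2/1575
  (V=0, Z=2, Y=0, W=0, X=0, U=1) weight 2/4725
  (V=0, Z=2, Y=0, W=0, X=0, U=2) weight 2/1575
  (V=0, Z=2, Y=0, W=0, X=1, U=0) weight 2/1575
  (V=0, Z=2, Y=0, W=0, X=1, U=1) weight 2/4725
  (V=0, Z=2, Y=0, W=0, X=1, U=2) weight 2/1575
  (V=0, Z=2, Y=0, W=0, X=2, U=0) weight 2/1575
  (V=0, Z=2, Y=0, W=0, X=2, U=1) weight 2/4725
  (V=2, Z=2, Y=0, W=0, X=0, U=0) weight 1/525
  … 135 more
Group by V:
  weight(V=0) = 2/27
  weight(V=2) = 1/9
Total weight = 2/27 + 1/9 = 5/27
P(V=0 | obs) = 2/27 / 5/27 = 2/5
P(V=2 | obs) = 1/9 / 5/27 = 3/5
argmax = 2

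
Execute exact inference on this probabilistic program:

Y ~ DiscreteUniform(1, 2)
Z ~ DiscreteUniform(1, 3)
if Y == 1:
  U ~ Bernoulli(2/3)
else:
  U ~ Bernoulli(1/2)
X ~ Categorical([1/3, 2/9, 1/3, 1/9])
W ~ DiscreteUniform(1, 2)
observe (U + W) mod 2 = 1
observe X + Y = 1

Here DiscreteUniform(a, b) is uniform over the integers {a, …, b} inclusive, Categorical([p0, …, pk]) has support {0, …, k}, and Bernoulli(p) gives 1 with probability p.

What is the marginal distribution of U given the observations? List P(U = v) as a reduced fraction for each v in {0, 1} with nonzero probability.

P(U=0) = 1/3, P(U=1) = 2/3

Enumerate traces; 6 have nonzero weight after conditioning:
  (Y=1, Z=1, U=0, X=0, W=1) weight 1/108
  (Y=1, Z=1, U=1, X=0, W=2) weight 1/54
  (Y=1, Z=2, U=0, X=0, W=1) weight 1/108
  (Y=1, Z=2, U=1, X=0, W=2) weight 1/54
  (Y=1, Z=3, U=0, X=0, W=1) weight 1/108
  (Y=1, Z=3, U=1, X=0, W=2) weight 1/54
Group by U:
  weight(U=0) = 1/36
  weight(U=1) = 1/18
Total weight = 1/36 + 1/18 = 1/12
P(U=0 | obs) = 1/36 / 1/12 = 1/3
P(U=1 | obs) = 1/18 / 1/12 = 2/3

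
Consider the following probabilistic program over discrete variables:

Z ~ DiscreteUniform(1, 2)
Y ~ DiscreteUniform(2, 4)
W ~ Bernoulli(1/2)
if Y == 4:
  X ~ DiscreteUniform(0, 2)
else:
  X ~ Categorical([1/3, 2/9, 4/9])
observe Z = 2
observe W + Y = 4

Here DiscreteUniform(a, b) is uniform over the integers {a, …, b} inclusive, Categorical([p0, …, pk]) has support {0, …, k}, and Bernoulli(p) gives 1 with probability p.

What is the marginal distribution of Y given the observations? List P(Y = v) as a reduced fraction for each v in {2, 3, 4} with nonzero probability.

P(Y=3) = 1/2, P(Y=4) = 1/2

Enumerate traces; 6 have nonzero weight after conditioning:
  (Z=2, Y=3, W=1, X=0) weight 1/36
  (Z=2, Y=3, W=1, X=1) weight 1/54
  (Z=2, Y=3, W=1, X=2) weight 1/27
  (Z=2, Y=4, W=0, X=0) weight 1/36
  (Z=2, Y=4, W=0, X=1) weight 1/36
  (Z=2, Y=4, W=0, X=2) weight 1/36
Group by Y:
  weight(Y=3) = 1/12
  weight(Y=4) = 1/12
Total weight = 1/12 + 1/12 = 1/6
P(Y=3 | obs) = 1/12 / 1/6 = 1/2
P(Y=4 | obs) = 1/12 / 1/6 = 1/2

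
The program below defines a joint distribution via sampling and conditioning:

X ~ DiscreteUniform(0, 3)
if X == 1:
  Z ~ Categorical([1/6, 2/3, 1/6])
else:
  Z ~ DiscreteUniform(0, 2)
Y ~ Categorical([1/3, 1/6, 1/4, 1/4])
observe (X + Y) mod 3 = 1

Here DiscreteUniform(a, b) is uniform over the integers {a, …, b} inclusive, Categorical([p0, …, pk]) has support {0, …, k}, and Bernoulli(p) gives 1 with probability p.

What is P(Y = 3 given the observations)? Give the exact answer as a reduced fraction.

Enumerate traces; 15 have nonzero weight after conditioning:
  (X=0, Z=0, Y=1) weight 1/72
  (X=0, Z=1, Y=1) weight 1/72
  (X=0, Z=2, Y=1) weight 1/72
  (X=1, Z=0, Y=0) weight 1/72
  (X=1, Z=0, Y=3) weight 1/96
  (X=1, Z=1, Y=0) weight 1/18
  (X=1, Z=1, Y=3) weight 1/24
  (X=1, Z=2, Y=0) weight 1/72
  (X=2, Z=0, Y=2) weight 1/48
  … 6 more
Group by Y:
  weight(Y=0) = 1/12
  weight(Y=1) = 1/12
  weight(Y=2) = 1/16
  weight(Y=3) = 1/16
Total weight = 1/12 + 1/12 + 1/16 + 1/16 = 7/24
P(Y=0 | obs) = 1/12 / 7/24 = 2/7
P(Y=1 | obs) = 1/12 / 7/24 = 2/7
P(Y=2 | obs) = 1/16 / 7/24 = 3/14
P(Y=3 | obs) = 1/16 / 7/24 = 3/14

P(Y = 3 | obs) = 3/14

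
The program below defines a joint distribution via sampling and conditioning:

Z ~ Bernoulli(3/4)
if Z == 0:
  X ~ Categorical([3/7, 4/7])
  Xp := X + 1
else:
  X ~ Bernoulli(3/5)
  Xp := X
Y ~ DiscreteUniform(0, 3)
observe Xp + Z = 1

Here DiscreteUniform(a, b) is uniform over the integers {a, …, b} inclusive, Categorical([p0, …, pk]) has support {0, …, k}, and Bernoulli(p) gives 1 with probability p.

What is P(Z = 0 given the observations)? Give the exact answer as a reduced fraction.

Enumerate traces; 8 have nonzero weight after conditioning:
  (Z=0, X=0, Y=0) weight 3/112
  (Z=0, X=0, Y=1) weight 3/112
  (Z=0, X=0, Y=2) weight 3/112
  (Z=0, X=0, Y=3) weight 3/112
  (Z=1, X=0, Y=0) weight 3/40
  (Z=1, X=0, Y=1) weight 3/40
  (Z=1, X=0, Y=2) weight 3/40
  (Z=1, X=0, Y=3) weight 3/40
Group by Z:
  weight(Z=0) = 3/28
  weight(Z=1) = 3/10
Total weight = 3/28 + 3/10 = 57/140
P(Z=0 | obs) = 3/28 / 57/140 = 5/19
P(Z=1 | obs) = 3/10 / 57/140 = 14/19

P(Z = 0 | obs) = 5/19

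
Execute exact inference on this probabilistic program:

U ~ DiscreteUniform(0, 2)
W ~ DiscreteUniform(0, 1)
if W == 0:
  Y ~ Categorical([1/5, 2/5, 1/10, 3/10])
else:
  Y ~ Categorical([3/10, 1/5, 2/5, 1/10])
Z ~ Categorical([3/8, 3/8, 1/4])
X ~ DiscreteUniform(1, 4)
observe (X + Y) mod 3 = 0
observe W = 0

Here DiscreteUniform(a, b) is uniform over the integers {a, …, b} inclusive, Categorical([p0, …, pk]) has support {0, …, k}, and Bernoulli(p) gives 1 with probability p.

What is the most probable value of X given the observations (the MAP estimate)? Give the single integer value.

Enumerate traces; 45 have nonzero weight after conditioning:
  (U=0, W=0, Y=0, Z=0, X=3) weight 1/320
  (U=0, W=0, Y=0, Z=1, X=3) weight 1/320
  (U=0, W=0, Y=0, Z=2, X=3) weight 1/480
  (U=0, W=0, Y=1, Z=0, X=2) weight 1/160
  (U=0, W=0, Y=1, Z=1, X=2) weight 1/160
  (U=0, W=0, Y=1, Z=2, X=2) weight 1/240
  (U=0, W=0, Y=2, Z=0, X=1) weight 1/640
  (U=0, W=0, Y=2, Z=0, X=4) weight 1/640
  … 37 more
Group by X:
  weight(X=1) = 1/80
  weight(X=2) = 1/20
  weight(X=3) = 1/16
  weight(X=4) = 1/80
Total weight = 1/80 + 1/20 + 1/16 + 1/80 = 11/80
P(X=1 | obs) = 1/80 / 11/80 = 1/11
P(X=2 | obs) = 1/20 / 11/80 = 4/11
P(X=3 | obs) = 1/16 / 11/80 = 5/11
P(X=4 | obs) = 1/80 / 11/80 = 1/11
argmax = 3

argmax_v P(X = v | obs) = 3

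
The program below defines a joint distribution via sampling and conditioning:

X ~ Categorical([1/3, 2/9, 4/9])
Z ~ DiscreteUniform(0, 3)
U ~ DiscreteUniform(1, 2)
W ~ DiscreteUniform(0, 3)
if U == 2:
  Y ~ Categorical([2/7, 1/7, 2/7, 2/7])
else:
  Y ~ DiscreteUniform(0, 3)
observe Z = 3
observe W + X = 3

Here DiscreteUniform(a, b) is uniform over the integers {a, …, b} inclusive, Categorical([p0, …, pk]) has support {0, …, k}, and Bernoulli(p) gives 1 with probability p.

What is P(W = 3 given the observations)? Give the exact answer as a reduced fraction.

Enumerate traces; 24 have nonzero weight after conditioning:
  (X=0, Z=3, U=1, W=3, Y=0) weight 1/384
  (X=0, Z=3, U=1, W=3, Y=1) weight 1/384
  (X=0, Z=3, U=1, W=3, Y=2) weight 1/384
  (X=0, Z=3, U=1, W=3, Y=3) weight 1/384
  (X=0, Z=3, U=2, W=3, Y=0) weight 1/336
  (X=0, Z=3, U=2, W=3, Y=1) weight 1/672
  (X=0, Z=3, U=2, W=3, Y=2) weight 1/336
  (X=0, Z=3, U=2, W=3, Y=3) weight 1/336
  (X=1, Z=3, U=1, W=2, Y=0) weight 1/576
  (X=2, Z=3, U=1, W=1, Y=0) weight 1/288
  … 14 more
Group by W:
  weight(W=1) = 1/36
  weight(W=2) = 1/72
  weight(W=3) = 1/48
Total weight = 1/36 + 1/72 + 1/48 = 1/16
P(W=1 | obs) = 1/36 / 1/16 = 4/9
P(W=2 | obs) = 1/72 / 1/16 = 2/9
P(W=3 | obs) = 1/48 / 1/16 = 1/3

P(W = 3 | obs) = 1/3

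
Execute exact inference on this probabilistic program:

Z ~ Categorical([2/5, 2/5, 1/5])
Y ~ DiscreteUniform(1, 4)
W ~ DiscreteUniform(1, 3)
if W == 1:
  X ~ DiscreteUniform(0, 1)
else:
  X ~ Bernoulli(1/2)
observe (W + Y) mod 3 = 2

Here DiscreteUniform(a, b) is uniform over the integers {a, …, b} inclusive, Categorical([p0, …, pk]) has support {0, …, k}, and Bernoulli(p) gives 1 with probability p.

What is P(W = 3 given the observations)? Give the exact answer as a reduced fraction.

Enumerate traces; 24 have nonzero weight after conditioning:
  (Z=0, Y=1, W=1, X=0) weight 1/60
  (Z=0, Y=1, W=1, X=1) weight 1/60
  (Z=0, Y=2, W=3, X=0) weight 1/60
  (Z=0, Y=2, W=3, X=1) weight 1/60
  (Z=0, Y=3, W=2, X=0) weight 1/60
  (Z=0, Y=3, W=2, X=1) weight 1/60
  (Z=0, Y=4, W=1, X=0) weight 1/60
  (Z=0, Y=4, W=1, X=1) weight 1/60
  … 16 more
Group by W:
  weight(W=1) = 1/6
  weight(W=2) = 1/12
  weight(W=3) = 1/12
Total weight = 1/6 + 1/12 + 1/12 = 1/3
P(W=1 | obs) = 1/6 / 1/3 = 1/2
P(W=2 | obs) = 1/12 / 1/3 = 1/4
P(W=3 | obs) = 1/12 / 1/3 = 1/4

P(W = 3 | obs) = 1/4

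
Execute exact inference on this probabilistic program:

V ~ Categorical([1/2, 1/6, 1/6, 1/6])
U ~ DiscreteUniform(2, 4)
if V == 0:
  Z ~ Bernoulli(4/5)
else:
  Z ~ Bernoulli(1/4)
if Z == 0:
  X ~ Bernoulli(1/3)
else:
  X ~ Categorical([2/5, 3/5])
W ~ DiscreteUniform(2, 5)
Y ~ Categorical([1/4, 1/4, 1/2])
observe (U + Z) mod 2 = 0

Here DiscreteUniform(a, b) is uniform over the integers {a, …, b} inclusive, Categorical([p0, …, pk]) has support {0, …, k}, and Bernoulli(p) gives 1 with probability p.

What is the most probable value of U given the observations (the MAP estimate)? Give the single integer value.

Enumerate traces; 288 have nonzero weight after conditioning:
  (V=0, U=2, Z=0, X=0, W=2, Y=0) weight 1/720
  (V=0, U=2, Z=0, X=0, W=2, Y=1) weight 1/720
  (V=0, U=2, Z=0, X=0, W=2, Y=2) weight 1/360
  (V=0, U=2, Z=0, X=0, W=3, Y=0) weight 1/720
  (V=0, U=2, Z=0, X=0, W=3, Y=1) weight 1/720
  (V=0, U=2, Z=0, X=0, W=3, Y=2) weight 1/360
  (V=0, U=2, Z=0, X=0, W=4, Y=0) weight 1/720
  (V=0, U=2, Z=0, X=0, W=4, Y=1) weight 1/720
  (V=0, U=3, Z=1, X=0, W=2, Y=0) weight 1/300
  (V=0, U=4, Z=0, X=0, W=2, Y=0) weight 1/720
  … 278 more
Group by U:
  weight(U=2) = 19/120
  weight(U=3) = 7/40
  weight(U=4) = 19/120
Total weight = 19/120 + 7/40 + 19/120 = 59/120
P(U=2 | obs) = 19/120 / 59/120 = 19/59
P(U=3 | obs) = 7/40 / 59/120 = 21/59
P(U=4 | obs) = 19/120 / 59/120 = 19/59
argmax = 3

argmax_v P(U = v | obs) = 3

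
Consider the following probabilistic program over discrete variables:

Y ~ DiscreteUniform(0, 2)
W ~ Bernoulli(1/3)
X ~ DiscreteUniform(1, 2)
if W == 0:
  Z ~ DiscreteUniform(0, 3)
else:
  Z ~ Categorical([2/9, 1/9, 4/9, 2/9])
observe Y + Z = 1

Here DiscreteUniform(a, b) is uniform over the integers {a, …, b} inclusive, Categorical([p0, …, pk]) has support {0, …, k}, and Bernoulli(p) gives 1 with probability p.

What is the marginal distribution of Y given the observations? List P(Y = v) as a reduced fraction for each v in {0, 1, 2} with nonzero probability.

Enumerate traces; 8 have nonzero weight after conditioning:
  (Y=0, W=0, X=1, Z=1) weight 1/36
  (Y=0, W=0, X=2, Z=1) weight 1/36
  (Y=0, W=1, X=1, Z=1) weight 1/162
  (Y=0, W=1, X=2, Z=1) weight 1/162
  (Y=1, W=0, X=1, Z=0) weight 1/36
  (Y=1, W=0, X=2, Z=0) weight 1/36
  (Y=1, W=1, X=1, Z=0) weight 1/81
  (Y=1, W=1, X=2, Z=0) weight 1/81
Group by Y:
  weight(Y=0) = 11/162
  weight(Y=1) = 13/162
Total weight = 11/162 + 13/162 = 4/27
P(Y=0 | obs) = 11/162 / 4/27 = 11/24
P(Y=1 | obs) = 13/162 / 4/27 = 13/24

P(Y=0) = 11/24, P(Y=1) = 13/24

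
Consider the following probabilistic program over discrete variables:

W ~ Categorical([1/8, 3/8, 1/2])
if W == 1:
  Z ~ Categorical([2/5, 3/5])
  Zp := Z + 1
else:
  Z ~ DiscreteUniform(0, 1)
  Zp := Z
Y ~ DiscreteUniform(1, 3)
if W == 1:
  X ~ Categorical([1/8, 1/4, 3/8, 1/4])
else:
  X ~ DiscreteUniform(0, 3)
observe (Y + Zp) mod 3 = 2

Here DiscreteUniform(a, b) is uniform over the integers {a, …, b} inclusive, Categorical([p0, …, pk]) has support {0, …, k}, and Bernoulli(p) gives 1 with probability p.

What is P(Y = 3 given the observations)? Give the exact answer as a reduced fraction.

Enumerate traces; 24 have nonzero weight after conditioning:
  (W=0, Z=0, Y=2, X=0) weight 1/192
  (W=0, Z=0, Y=2, X=1) weight 1/192
  (W=0, Z=0, Y=2, X=2) weight 1/192
  (W=0, Z=0, Y=2, X=3) weight 1/192
  (W=0, Z=1, Y=1, X=0) weight 1/192
  (W=0, Z=1, Y=1, X=1) weight 1/192
  (W=0, Z=1, Y=1, X=2) weight 1/192
  (W=0, Z=1, Y=1, X=3) weight 1/192
  (W=1, Z=1, Y=3, X=0) weight 3/320
  … 15 more
Group by Y:
  weight(Y=1) = 37/240
  weight(Y=2) = 5/48
  weight(Y=3) = 3/40
Total weight = 37/240 + 5/48 + 3/40 = 1/3
P(Y=1 | obs) = 37/240 / 1/3 = 37/80
P(Y=2 | obs) = 5/48 / 1/3 = 5/16
P(Y=3 | obs) = 3/40 / 1/3 = 9/40

P(Y = 3 | obs) = 9/40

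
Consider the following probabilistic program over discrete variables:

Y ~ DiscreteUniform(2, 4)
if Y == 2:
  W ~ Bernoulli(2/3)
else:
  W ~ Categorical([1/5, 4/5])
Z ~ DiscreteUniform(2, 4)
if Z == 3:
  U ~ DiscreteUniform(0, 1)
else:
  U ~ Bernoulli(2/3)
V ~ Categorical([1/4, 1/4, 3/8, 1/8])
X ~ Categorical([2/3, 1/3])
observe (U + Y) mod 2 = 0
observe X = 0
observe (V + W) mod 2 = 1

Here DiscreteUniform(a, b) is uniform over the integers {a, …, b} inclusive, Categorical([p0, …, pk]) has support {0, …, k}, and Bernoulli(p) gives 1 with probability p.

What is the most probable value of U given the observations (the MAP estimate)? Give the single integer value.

argmax_v P(U = v | obs) = 0

Enumerate traces; 36 have nonzero weight after conditioning:
  (Y=2, W=0, Z=2, U=0, V=1, X=0) weight 1/486
  (Y=2, W=0, Z=2, U=0, V=3, X=0) weight 1/972
  (Y=2, W=0, Z=3, U=0, V=1, X=0) weight 1/324
  (Y=2, W=0, Z=3, U=0, V=3, X=0) weight 1/648
  (Y=2, W=0, Z=4, U=0, V=1, X=0) weight 1/486
  (Y=2, W=0, Z=4, U=0, V=3, X=0) weight 1/972
  (Y=2, W=1, Z=2, U=0, V=0, X=0) weight 1/243
  (Y=2, W=1, Z=2, U=0, V=2, X=0) weight 1/162
  (Y=3, W=0, Z=2, U=1, V=1, X=0) weight 1/405
  … 27 more
Group by U:
  weight(U=0) = 469/4860
  weight(U=1) = 253/3240
Total weight = 469/4860 + 253/3240 = 1697/9720
P(U=0 | obs) = 469/4860 / 1697/9720 = 938/1697
P(U=1 | obs) = 253/3240 / 1697/9720 = 759/1697
argmax = 0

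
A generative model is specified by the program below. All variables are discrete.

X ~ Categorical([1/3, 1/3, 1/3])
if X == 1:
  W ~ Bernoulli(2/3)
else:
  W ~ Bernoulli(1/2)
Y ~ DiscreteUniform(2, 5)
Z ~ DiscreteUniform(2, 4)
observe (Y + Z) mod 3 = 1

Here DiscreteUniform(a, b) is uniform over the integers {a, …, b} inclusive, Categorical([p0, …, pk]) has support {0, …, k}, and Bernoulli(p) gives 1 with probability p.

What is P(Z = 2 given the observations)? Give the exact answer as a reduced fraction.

P(Z = 2 | obs) = 1/2

Enumerate traces; 24 have nonzero weight after conditioning:
  (X=0, W=0, Y=2, Z=2) weight 1/72
  (X=0, W=0, Y=3, Z=4) weight 1/72
  (X=0, W=0, Y=4, Z=3) weight 1/72
  (X=0, W=0, Y=5, Z=2) weight 1/72
  (X=0, W=1, Y=2, Z=2) weight 1/72
  (X=0, W=1, Y=3, Z=4) weight 1/72
  (X=0, W=1, Y=4, Z=3) weight 1/72
  (X=0, W=1, Y=5, Z=2) weight 1/72
  … 16 more
Group by Z:
  weight(Z=2) = 1/6
  weight(Z=3) = 1/12
  weight(Z=4) = 1/12
Total weight = 1/6 + 1/12 + 1/12 = 1/3
P(Z=2 | obs) = 1/6 / 1/3 = 1/2
P(Z=3 | obs) = 1/12 / 1/3 = 1/4
P(Z=4 | obs) = 1/12 / 1/3 = 1/4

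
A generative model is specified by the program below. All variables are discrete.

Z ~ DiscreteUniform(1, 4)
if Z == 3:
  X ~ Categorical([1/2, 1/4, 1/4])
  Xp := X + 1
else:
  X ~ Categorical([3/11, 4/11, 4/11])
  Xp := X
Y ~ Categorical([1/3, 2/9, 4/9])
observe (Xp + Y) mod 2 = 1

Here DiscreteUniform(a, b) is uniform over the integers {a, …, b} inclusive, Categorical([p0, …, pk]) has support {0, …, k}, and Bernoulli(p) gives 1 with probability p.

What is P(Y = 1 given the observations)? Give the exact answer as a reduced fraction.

P(Y = 1 | obs) = 190/757

Enumerate traces; 17 have nonzero weight after conditioning:
  (Z=1, X=0, Y=1) weight 1/66
  (Z=1, X=1, Y=0) weight 1/33
  (Z=1, X=1, Y=2) weight 4/99
  (Z=1, X=2, Y=1) weight 2/99
  (Z=2, X=0, Y=1) weight 1/66
  (Z=2, X=1, Y=0) weight 1/33
  (Z=2, X=1, Y=2) weight 4/99
  (Z=2, X=2, Y=1) weight 2/99
  … 9 more
Group by Y:
  weight(Y=0) = 27/176
  weight(Y=1) = 95/792
  weight(Y=2) = 9/44
Total weight = 27/176 + 95/792 + 9/44 = 757/1584
P(Y=0 | obs) = 27/176 / 757/1584 = 243/757
P(Y=1 | obs) = 95/792 / 757/1584 = 190/757
P(Y=2 | obs) = 9/44 / 757/1584 = 324/757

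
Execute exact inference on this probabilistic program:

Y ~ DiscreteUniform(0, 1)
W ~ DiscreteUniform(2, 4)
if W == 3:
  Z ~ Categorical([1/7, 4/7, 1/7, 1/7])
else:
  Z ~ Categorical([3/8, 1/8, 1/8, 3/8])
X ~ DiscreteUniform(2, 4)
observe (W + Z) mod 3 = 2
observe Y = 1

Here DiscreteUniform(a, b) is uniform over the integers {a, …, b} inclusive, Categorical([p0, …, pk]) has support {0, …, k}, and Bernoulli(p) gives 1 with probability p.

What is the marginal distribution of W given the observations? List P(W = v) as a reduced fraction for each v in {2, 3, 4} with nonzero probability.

P(W=2) = 14/19, P(W=3) = 8/57, P(W=4) = 7/57

Enumerate traces; 12 have nonzero weight after conditioning:
  (Y=1, W=2, Z=0, X=2) weight 1/48
  (Y=1, W=2, Z=0, X=3) weight 1/48
  (Y=1, W=2, Z=0, X=4) weight 1/48
  (Y=1, W=2, Z=3, X=2) weight 1/48
  (Y=1, W=2, Z=3, X=3) weight 1/48
  (Y=1, W=2, Z=3, X=4) weight 1/48
  (Y=1, W=3, Z=2, X=2) weight 1/126
  (Y=1, W=3, Z=2, X=3) weight 1/126
  (Y=1, W=4, Z=1, X=2) weight 1/144
  … 3 more
Group by W:
  weight(W=2) = 1/8
  weight(W=3) = 1/42
  weight(W=4) = 1/48
Total weight = 1/8 + 1/42 + 1/48 = 19/112
P(W=2 | obs) = 1/8 / 19/112 = 14/19
P(W=3 | obs) = 1/42 / 19/112 = 8/57
P(W=4 | obs) = 1/48 / 19/112 = 7/57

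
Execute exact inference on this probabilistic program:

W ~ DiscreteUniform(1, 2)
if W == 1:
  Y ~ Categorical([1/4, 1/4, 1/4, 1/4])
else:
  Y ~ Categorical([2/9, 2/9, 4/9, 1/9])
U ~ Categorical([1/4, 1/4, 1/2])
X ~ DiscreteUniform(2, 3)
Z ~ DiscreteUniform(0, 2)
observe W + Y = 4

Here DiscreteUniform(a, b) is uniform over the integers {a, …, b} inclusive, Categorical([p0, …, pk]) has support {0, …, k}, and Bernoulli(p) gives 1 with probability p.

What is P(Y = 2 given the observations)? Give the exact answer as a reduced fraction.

P(Y = 2 | obs) = 16/25

Enumerate traces; 36 have nonzero weight after conditioning:
  (W=1, Y=3, U=0, X=2, Z=0) weight 1/192
  (W=1, Y=3, U=0, X=2, Z=1) weight 1/192
  (W=1, Y=3, U=0, X=2, Z=2) weight 1/192
  (W=1, Y=3, U=0, X=3, Z=0) weight 1/192
  (W=1, Y=3, U=0, X=3, Z=1) weight 1/192
  (W=1, Y=3, U=0, X=3, Z=2) weight 1/192
  (W=1, Y=3, U=1, X=2, Z=0) weight 1/192
  (W=1, Y=3, U=1, X=2, Z=1) weight 1/192
  (W=2, Y=2, U=0, X=2, Z=0) weight 1/108
  … 27 more
Group by Y:
  weight(Y=2) = 2/9
  weight(Y=3) = 1/8
Total weight = 2/9 + 1/8 = 25/72
P(Y=2 | obs) = 2/9 / 25/72 = 16/25
P(Y=3 | obs) = 1/8 / 25/72 = 9/25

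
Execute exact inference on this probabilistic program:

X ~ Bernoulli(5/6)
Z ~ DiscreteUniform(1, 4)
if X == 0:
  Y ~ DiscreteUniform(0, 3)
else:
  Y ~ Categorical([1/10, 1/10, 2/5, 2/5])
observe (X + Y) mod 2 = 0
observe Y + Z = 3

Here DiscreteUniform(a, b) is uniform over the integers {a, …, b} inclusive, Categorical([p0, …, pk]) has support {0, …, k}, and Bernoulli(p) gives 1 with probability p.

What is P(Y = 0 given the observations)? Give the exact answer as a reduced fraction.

P(Y = 0 | obs) = 1/4

Enumerate traces; 3 have nonzero weight after conditioning:
  (X=0, Z=1, Y=2) weight 1/96
  (X=0, Z=3, Y=0) weight 1/96
  (X=1, Z=2, Y=1) weight 1/48
Group by Y:
  weight(Y=0) = 1/96
  weight(Y=1) = 1/48
  weight(Y=2) = 1/96
Total weight = 1/96 + 1/48 + 1/96 = 1/24
P(Y=0 | obs) = 1/96 / 1/24 = 1/4
P(Y=1 | obs) = 1/48 / 1/24 = 1/2
P(Y=2 | obs) = 1/96 / 1/24 = 1/4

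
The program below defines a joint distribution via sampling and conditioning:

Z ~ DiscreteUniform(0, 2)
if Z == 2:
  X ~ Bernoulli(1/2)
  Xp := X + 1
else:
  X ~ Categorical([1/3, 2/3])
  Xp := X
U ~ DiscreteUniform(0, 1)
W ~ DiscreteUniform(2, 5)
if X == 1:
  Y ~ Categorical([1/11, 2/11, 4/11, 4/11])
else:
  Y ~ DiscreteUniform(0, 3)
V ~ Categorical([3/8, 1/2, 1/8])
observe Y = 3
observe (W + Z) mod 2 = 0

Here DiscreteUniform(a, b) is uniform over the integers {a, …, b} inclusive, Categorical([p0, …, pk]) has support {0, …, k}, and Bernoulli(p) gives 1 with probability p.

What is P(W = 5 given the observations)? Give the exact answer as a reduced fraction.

Enumerate traces; 72 have nonzero weight after conditioning:
  (Z=0, X=0, U=0, W=2, Y=3, V=0) weight 1/768
  (Z=0, X=0, U=0, W=2, Y=3, V=1) weight 1/576
  (Z=0, X=0, U=0, W=2, Y=3, V=2) weight 1/2304
  (Z=0, X=0, U=0, W=4, Y=3, V=0) weight 1/768
  (Z=0, X=0, U=0, W=4, Y=3, V=1) weight 1/576
  (Z=0, X=0, U=0, W=4, Y=3, V=2) weight 1/2304
  (Z=0, X=0, U=1, W=2, Y=3, V=0) weight 1/768
  (Z=0, X=0, U=1, W=2, Y=3, V=1) weight 1/576
  (Z=1, X=0, U=0, W=3, Y=3, V=0) weight 1/768
  (Z=1, X=0, U=0, W=5, Y=3, V=0) weight 1/768
  … 62 more
Group by W:
  weight(W=2) = 167/3168
  weight(W=3) = 43/1584
  weight(W=4) = 167/3168
  weight(W=5) = 43/1584
Total weight = 167/3168 + 43/1584 + 167/3168 + 43/1584 = 23/144
P(W=2 | obs) = 167/3168 / 23/144 = 167/506
P(W=3 | obs) = 43/1584 / 23/144 = 43/253
P(W=4 | obs) = 167/3168 / 23/144 = 167/506
P(W=5 | obs) = 43/1584 / 23/144 = 43/253

P(W = 5 | obs) = 43/253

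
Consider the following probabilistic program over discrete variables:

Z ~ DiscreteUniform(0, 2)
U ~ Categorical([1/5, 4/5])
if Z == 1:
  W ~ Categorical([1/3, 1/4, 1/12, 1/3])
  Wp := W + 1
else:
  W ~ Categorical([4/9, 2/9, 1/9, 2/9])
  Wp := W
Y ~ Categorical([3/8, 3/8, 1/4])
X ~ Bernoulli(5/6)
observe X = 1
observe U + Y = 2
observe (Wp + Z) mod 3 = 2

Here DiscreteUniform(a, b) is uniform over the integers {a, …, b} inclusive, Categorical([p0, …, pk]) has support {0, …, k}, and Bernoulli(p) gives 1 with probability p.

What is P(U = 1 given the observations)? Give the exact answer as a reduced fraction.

Enumerate traces; 10 have nonzero weight after conditioning:
  (Z=0, U=0, W=2, Y=2, X=1) weight 1/648
  (Z=0, U=1, W=2, Y=1, X=1) weight 1/108
  (Z=1, U=0, W=0, Y=2, X=1) weight 1/216
  (Z=1, U=0, W=3, Y=2, X=1) weight 1/216
  (Z=1, U=1, W=0, Y=1, X=1) weight 1/36
  (Z=1, U=1, W=3, Y=1, X=1) weight 1/36
  (Z=2, U=0, W=0, Y=2, X=1) weight 1/162
  (Z=2, U=0, W=3, Y=2, X=1) weight 1/324
  … 2 more
Group by U:
  weight(U=0) = 13/648
  weight(U=1) = 13/108
Total weight = 13/648 + 13/108 = 91/648
P(U=0 | obs) = 13/648 / 91/648 = 1/7
P(U=1 | obs) = 13/108 / 91/648 = 6/7

P(U = 1 | obs) = 6/7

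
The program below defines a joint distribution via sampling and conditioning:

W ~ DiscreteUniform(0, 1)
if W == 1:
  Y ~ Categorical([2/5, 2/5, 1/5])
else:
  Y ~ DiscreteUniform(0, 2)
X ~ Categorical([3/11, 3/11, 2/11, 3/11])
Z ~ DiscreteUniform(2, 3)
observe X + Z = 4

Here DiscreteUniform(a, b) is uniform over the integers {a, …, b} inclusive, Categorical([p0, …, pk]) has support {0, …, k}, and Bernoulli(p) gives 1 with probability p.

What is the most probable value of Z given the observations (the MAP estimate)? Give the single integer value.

Enumerate traces; 12 have nonzero weight after conditioning:
  (W=0, Y=0, X=1, Z=3) weight 1/44
  (W=0, Y=0, X=2, Z=2) weight 1/66
  (W=0, Y=1, X=1, Z=3) weight 1/44
  (W=0, Y=1, X=2, Z=2) weight 1/66
  (W=0, Y=2, X=1, Z=3) weight 1/44
  (W=0, Y=2, X=2, Z=2) weight 1/66
  (W=1, Y=0, X=1, Z=3) weight 3/110
  (W=1, Y=0, X=2, Z=2) weight 1/55
  … 4 more
Group by Z:
  weight(Z=2) = 1/11
  weight(Z=3) = 3/22
Total weight = 1/11 + 3/22 = 5/22
P(Z=2 | obs) = 1/11 / 5/22 = 2/5
P(Z=3 | obs) = 3/22 / 5/22 = 3/5
argmax = 3

argmax_v P(Z = v | obs) = 3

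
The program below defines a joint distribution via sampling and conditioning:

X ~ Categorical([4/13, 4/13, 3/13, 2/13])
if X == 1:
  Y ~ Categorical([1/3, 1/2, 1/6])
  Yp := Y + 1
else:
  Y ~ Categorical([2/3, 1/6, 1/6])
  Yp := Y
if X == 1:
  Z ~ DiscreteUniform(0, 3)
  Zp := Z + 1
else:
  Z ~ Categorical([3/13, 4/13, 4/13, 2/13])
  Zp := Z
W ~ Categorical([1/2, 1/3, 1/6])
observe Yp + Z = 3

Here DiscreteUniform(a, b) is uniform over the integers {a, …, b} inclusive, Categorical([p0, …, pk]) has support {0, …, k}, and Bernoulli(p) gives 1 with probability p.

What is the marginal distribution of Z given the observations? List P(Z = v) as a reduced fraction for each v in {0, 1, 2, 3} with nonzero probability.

P(Z=0) = 13/222, P(Z=1) = 25/74, P(Z=2) = 31/111, P(Z=3) = 12/37

Enumerate traces; 36 have nonzero weight after conditioning:
  (X=0, Y=0, Z=3, W=0) weight 8/507
  (X=0, Y=0, Z=3, W=1) weight 16/1521
  (X=0, Y=0, Z=3, W=2) weight 8/1521
  (X=0, Y=1, Z=2, W=0) weight 4/507
  (X=0, Y=1, Z=2, W=1) weight 8/1521
  (X=0, Y=1, Z=2, W=2) weight 4/1521
  (X=0, Y=2, Z=1, W=0) weight 4/507
  (X=0, Y=2, Z=1, W=1) weight 8/1521
  (X=1, Y=2, Z=0, W=0) weight 1/156
  … 27 more
Group by Z:
  weight(Z=0) = 1/78
  weight(Z=1) = 25/338
  weight(Z=2) = 31/507
  weight(Z=3) = 12/169
Total weight = 1/78 + 25/338 + 31/507 + 12/169 = 37/169
P(Z=0 | obs) = 1/78 / 37/169 = 13/222
P(Z=1 | obs) = 25/338 / 37/169 = 25/74
P(Z=2 | obs) = 31/507 / 37/169 = 31/111
P(Z=3 | obs) = 12/169 / 37/169 = 12/37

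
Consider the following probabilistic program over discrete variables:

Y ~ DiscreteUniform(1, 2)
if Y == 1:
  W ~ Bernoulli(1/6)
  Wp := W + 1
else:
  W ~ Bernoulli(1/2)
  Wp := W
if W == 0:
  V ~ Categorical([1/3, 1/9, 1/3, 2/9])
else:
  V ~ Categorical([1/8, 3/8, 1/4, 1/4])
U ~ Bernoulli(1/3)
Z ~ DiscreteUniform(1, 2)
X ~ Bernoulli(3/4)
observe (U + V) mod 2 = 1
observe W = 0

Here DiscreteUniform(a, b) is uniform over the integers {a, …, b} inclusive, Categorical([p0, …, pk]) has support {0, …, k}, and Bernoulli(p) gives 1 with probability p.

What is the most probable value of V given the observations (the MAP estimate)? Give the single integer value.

argmax_v P(V = v | obs) = 3

Enumerate traces; 32 have nonzero weight after conditioning:
  (Y=1, W=0, V=0, U=1, Z=1, X=0) weight 5/864
  (Y=1, W=0, V=0, U=1, Z=1, X=1) weight 5/288
  (Y=1, W=0, V=0, U=1, Z=2, X=0) weight 5/864
  (Y=1, W=0, V=0, U=1, Z=2, X=1) weight 5/288
  (Y=1, W=0, V=1, U=0, Z=1, X=0) weight 5/1296
  (Y=1, W=0, V=1, U=0, Z=1, X=1) weight 5/432
  (Y=1, W=0, V=1, U=0, Z=2, X=0) weight 5/1296
  (Y=1, W=0, V=1, U=0, Z=2, X=1) weight 5/432
  (Y=1, W=0, V=2, U=1, Z=1, X=0) weight 5/864
  (Y=1, W=0, V=3, U=0, Z=1, X=0) weight 5/648
  … 22 more
Group by V:
  weight(V=0) = 2/27
  weight(V=1) = 4/81
  weight(V=2) = 2/27
  weight(V=3) = 8/81
Total weight = 2/27 + 4/81 + 2/27 + 8/81 = 8/27
P(V=0 | obs) = 2/27 / 8/27 = 1/4
P(V=1 | obs) = 4/81 / 8/27 = 1/6
P(V=2 | obs) = 2/27 / 8/27 = 1/4
P(V=3 | obs) = 8/81 / 8/27 = 1/3
argmax = 3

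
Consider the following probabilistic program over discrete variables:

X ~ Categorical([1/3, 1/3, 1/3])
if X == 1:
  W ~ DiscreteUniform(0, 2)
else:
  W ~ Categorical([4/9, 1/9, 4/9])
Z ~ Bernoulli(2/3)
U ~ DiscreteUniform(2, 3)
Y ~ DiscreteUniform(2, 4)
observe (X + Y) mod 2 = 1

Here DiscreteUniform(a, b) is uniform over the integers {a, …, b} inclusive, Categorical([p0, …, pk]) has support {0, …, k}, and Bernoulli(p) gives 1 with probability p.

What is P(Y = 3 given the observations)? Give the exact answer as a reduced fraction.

P(Y = 3 | obs) = 1/2

Enumerate traces; 48 have nonzero weight after conditioning:
  (X=0, W=0, Z=0, U=2, Y=3) weight 2/243
  (X=0, W=0, Z=0, U=3, Y=3) weight 2/243
  (X=0, W=0, Z=1, U=2, Y=3) weight 4/243
  (X=0, W=0, Z=1, U=3, Y=3) weight 4/243
  (X=0, W=1, Z=0, U=2, Y=3) weight 1/486
  (X=0, W=1, Z=0, U=3, Y=3) weight 1/486
  (X=0, W=1, Z=1, U=2, Y=3) weight 1/243
  (X=0, W=1, Z=1, U=3, Y=3) weight 1/243
  (X=1, W=0, Z=0, U=2, Y=2) weight 1/162
  (X=1, W=0, Z=0, U=2, Y=4) weight 1/162
  … 38 more
Group by Y:
  weight(Y=2) = 1/9
  weight(Y=3) = 2/9
  weight(Y=4) = 1/9
Total weight = 1/9 + 2/9 + 1/9 = 4/9
P(Y=2 | obs) = 1/9 / 4/9 = 1/4
P(Y=3 | obs) = 2/9 / 4/9 = 1/2
P(Y=4 | obs) = 1/9 / 4/9 = 1/4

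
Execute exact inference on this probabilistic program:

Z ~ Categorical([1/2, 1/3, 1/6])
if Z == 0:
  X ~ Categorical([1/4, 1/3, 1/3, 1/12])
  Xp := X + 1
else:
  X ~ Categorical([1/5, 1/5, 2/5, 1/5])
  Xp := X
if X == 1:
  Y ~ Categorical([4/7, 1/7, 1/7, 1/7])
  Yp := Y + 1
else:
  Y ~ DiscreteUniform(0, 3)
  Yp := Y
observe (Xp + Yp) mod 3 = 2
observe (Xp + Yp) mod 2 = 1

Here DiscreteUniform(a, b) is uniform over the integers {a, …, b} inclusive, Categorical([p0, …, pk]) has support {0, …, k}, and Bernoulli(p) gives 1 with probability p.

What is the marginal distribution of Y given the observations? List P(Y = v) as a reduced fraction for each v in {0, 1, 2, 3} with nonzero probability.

P(Y=1) = 7/111, P(Y=2) = 304/555, P(Y=3) = 72/185

Enumerate traces; 9 have nonzero weight after conditioning:
  (Z=0, X=1, Y=2) weight 1/42
  (Z=0, X=2, Y=2) weight 1/24
  (Z=0, X=3, Y=1) weight 1/96
  (Z=1, X=1, Y=3) weight 1/105
  (Z=1, X=2, Y=3) weight 1/30
  (Z=1, X=3, Y=2) weight 1/60
  (Z=2, X=1, Y=3) weight 1/210
  (Z=2, X=2, Y=3) weight 1/60
  … 1 more
Group by Y:
  weight(Y=1) = 1/96
  weight(Y=2) = 19/210
  weight(Y=3) = 9/140
Total weight = 1/96 + 19/210 + 9/140 = 37/224
P(Y=1 | obs) = 1/96 / 37/224 = 7/111
P(Y=2 | obs) = 19/210 / 37/224 = 304/555
P(Y=3 | obs) = 9/140 / 37/224 = 72/185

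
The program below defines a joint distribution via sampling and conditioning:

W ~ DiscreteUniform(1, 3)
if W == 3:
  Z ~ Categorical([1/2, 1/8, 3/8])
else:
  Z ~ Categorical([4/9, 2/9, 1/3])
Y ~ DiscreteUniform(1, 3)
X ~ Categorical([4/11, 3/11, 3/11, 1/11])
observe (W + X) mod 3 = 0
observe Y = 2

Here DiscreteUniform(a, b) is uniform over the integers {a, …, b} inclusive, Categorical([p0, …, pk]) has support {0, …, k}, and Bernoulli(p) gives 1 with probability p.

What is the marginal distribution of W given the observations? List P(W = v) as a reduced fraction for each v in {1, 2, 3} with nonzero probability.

P(W=1) = 3/11, P(W=2) = 3/11, P(W=3) = 5/11

Enumerate traces; 12 have nonzero weight after conditioning:
  (W=1, Z=0, Y=2, X=2) weight 4/297
  (W=1, Z=1, Y=2, X=2) weight 2/297
  (W=1, Z=2, Y=2, X=2) weight 1/99
  (W=2, Z=0, Y=2, X=1) weight 4/297
  (W=2, Z=1, Y=2, X=1) weight 2/297
  (W=2, Z=2, Y=2, X=1) weight 1/99
  (W=3, Z=0, Y=2, X=0) weight 2/99
  (W=3, Z=0, Y=2, X=3) weight 1/198
  … 4 more
Group by W:
  weight(W=1) = 1/33
  weight(W=2) = 1/33
  weight(W=3) = 5/99
Total weight = 1/33 + 1/33 + 5/99 = 1/9
P(W=1 | obs) = 1/33 / 1/9 = 3/11
P(W=2 | obs) = 1/33 / 1/9 = 3/11
P(W=3 | obs) = 5/99 / 1/9 = 5/11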